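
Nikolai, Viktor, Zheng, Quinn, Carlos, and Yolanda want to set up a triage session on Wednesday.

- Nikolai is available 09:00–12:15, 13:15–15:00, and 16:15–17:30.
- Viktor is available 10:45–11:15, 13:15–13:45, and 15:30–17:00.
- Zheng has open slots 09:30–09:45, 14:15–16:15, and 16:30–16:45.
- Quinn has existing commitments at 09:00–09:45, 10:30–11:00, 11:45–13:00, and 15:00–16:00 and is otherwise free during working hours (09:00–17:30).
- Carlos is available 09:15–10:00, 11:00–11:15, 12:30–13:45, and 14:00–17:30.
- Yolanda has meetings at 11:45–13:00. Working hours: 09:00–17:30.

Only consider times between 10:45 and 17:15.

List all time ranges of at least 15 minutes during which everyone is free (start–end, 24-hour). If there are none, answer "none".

16:30–16:45

Quinn free within 09:00–17:30: 09:45–10:30, 11:00–11:45, 13:00–15:00, 16:00–17:30.
Yolanda free within 09:00–17:30: 09:00–11:45, 13:00–17:30.
Nikolai ∩ Viktor: 10:45–11:15, 13:15–13:45, 16:15–17:00.
Nikolai ∩ Viktor ∩ Zheng: 16:30–16:45.
Nikolai ∩ Viktor ∩ Zheng ∩ Quinn: 16:30–16:45.
Nikolai ∩ Viktor ∩ Zheng ∩ Quinn ∩ Carlos: 16:30–16:45.
Nikolai ∩ Viktor ∩ Zheng ∩ Quinn ∩ Carlos ∩ Yolanda: 16:30–16:45.
Restricted to 10:45–17:15: 16:30–16:45.
Windows ≥ 15 min: 16:30–16:45.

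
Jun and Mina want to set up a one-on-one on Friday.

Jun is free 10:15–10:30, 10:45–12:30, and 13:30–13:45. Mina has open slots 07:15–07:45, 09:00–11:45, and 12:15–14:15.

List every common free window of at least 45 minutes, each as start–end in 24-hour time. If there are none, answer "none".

Jun ∩ Mina: 10:15–10:30, 10:45–11:45, 12:15–12:30, 13:30–13:45.
Windows ≥ 45 min: 10:45–11:45.

10:45–11:45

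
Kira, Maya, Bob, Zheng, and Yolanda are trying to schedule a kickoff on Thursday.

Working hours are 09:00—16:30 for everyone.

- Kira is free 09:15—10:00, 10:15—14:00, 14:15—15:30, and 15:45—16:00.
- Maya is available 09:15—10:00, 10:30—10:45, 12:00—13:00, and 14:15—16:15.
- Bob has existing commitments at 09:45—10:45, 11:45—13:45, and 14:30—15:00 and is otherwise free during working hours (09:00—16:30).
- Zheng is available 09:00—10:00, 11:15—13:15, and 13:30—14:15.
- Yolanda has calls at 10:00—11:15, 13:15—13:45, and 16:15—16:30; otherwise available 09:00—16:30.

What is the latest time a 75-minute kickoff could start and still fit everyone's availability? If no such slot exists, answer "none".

none

Bob free within 09:00–16:30: 09:00–09:45, 10:45–11:45, 13:45–14:30, 15:00–16:30.
Yolanda free within 09:00–16:30: 09:00–10:00, 11:15–13:15, 13:45–16:15.
Kira ∩ Maya: 09:15–10:00, 10:30–10:45, 12:00–13:00, 14:15–15:30, 15:45–16:00.
Kira ∩ Maya ∩ Bob: 09:15–09:45, 14:15–14:30, 15:00–15:30, 15:45–16:00.
Kira ∩ Maya ∩ Bob ∩ Zheng: 09:15–09:45.
Kira ∩ Maya ∩ Bob ∩ Zheng ∩ Yolanda: 09:15–09:45.
Windows ≥ 75 min: (none).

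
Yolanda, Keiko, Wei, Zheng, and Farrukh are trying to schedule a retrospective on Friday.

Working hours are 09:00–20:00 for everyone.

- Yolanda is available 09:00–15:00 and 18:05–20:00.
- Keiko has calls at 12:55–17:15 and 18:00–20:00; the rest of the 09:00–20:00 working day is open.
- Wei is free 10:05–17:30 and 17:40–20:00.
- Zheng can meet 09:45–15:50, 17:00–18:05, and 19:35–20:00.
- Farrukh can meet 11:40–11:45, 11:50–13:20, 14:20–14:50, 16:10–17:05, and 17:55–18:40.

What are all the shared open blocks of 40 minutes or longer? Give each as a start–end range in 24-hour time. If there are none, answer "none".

Keiko free within 09:00–20:00: 09:00–12:55, 17:15–18:00.
Yolanda ∩ Keiko: 09:00–12:55.
Yolanda ∩ Keiko ∩ Wei: 10:05–12:55.
Yolanda ∩ Keiko ∩ Wei ∩ Zheng: 10:05–12:55.
Yolanda ∩ Keiko ∩ Wei ∩ Zheng ∩ Farrukh: 11:40–11:45, 11:50–12:55.
Windows ≥ 40 min: 11:50–12:55.

11:50–12:55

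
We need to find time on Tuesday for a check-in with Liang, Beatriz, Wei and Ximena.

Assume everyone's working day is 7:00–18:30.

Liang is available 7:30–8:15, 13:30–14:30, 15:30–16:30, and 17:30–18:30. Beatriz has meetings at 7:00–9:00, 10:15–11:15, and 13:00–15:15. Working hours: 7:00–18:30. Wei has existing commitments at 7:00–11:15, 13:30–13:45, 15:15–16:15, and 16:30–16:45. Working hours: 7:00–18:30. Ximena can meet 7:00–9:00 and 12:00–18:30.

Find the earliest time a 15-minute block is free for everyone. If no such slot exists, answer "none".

16:15

Beatriz free within 07:00–18:30: 09:00–10:15, 11:15–13:00, 15:15–18:30.
Wei free within 07:00–18:30: 11:15–13:30, 13:45–15:15, 16:15–16:30, 16:45–18:30.
Liang ∩ Beatriz: 15:30–16:30, 17:30–18:30.
Liang ∩ Beatriz ∩ Wei: 16:15–16:30, 17:30–18:30.
Liang ∩ Beatriz ∩ Wei ∩ Ximena: 16:15–16:30, 17:30–18:30.
Windows ≥ 15 min: 16:15–16:30, 17:30–18:30.
Earliest such window starts at 16:15.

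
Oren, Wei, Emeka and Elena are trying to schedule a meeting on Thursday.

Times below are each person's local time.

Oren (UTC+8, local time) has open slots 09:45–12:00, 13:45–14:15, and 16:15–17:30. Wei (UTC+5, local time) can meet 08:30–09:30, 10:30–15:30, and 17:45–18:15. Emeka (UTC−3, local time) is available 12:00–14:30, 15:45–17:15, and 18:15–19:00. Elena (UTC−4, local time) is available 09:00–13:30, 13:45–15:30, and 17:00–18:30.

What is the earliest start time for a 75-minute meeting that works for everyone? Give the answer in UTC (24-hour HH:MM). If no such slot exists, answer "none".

none

Oren → UTC: 01:45–04:00, 05:45–06:15, 08:15–09:30.
Wei → UTC: 03:30–04:30, 05:30–10:30, 12:45–13:15.
Emeka → UTC: 15:00–17:30, 18:45–20:15, 21:15–22:00.
Elena → UTC: 13:00–17:30, 17:45–19:30, 21:00–22:30.
Oren ∩ Wei: 03:30–04:00, 05:45–06:15, 08:15–09:30.
Oren ∩ Wei ∩ Emeka: (none).
Oren ∩ Wei ∩ Emeka ∩ Elena: (none).
Windows ≥ 75 min: (none).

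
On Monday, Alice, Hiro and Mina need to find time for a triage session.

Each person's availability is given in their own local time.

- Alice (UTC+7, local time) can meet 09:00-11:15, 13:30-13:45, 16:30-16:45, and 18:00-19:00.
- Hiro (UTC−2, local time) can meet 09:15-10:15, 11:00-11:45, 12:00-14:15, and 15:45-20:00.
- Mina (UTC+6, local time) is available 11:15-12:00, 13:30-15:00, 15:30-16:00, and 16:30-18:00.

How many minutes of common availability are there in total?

45 minutes

Alice → UTC: 02:00–04:15, 06:30–06:45, 09:30–09:45, 11:00–12:00.
Hiro → UTC: 11:15–12:15, 13:00–13:45, 14:00–16:15, 17:45–22:00.
Mina → UTC: 05:15–06:00, 07:30–09:00, 09:30–10:00, 10:30–12:00.
Alice ∩ Hiro: 11:15–12:00.
Alice ∩ Hiro ∩ Mina: 11:15–12:00.
Total common minutes: 45.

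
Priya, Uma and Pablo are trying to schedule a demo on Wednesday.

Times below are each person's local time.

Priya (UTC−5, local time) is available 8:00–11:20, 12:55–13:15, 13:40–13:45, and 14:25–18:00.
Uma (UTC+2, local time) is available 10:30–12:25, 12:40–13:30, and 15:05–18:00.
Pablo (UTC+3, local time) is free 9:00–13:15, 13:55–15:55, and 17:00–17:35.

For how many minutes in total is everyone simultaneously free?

Priya → UTC: 13:00–16:20, 17:55–18:15, 18:40–18:45, 19:25–23:00.
Uma → UTC: 08:30–10:25, 10:40–11:30, 13:05–16:00.
Pablo → UTC: 06:00–10:15, 10:55–12:55, 14:00–14:35.
Priya ∩ Uma: 13:05–16:00.
Priya ∩ Uma ∩ Pablo: 14:00–14:35.
Total common minutes: 35.

35 minutes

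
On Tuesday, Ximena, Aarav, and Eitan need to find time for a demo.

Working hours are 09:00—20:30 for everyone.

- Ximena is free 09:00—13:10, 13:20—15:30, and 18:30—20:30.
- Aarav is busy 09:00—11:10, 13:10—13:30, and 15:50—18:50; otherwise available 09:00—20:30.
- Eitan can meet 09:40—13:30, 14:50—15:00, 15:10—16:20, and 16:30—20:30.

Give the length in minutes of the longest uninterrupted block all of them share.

120 minutes

Aarav free within 09:00–20:30: 11:10–13:10, 13:30–15:50, 18:50–20:30.
Ximena ∩ Aarav: 11:10–13:10, 13:30–15:30, 18:50–20:30.
Ximena ∩ Aarav ∩ Eitan: 11:10–13:10, 14:50–15:00, 15:10–15:30, 18:50–20:30.
Common window lengths: 120, 10, 20, 100 min; longest is 120.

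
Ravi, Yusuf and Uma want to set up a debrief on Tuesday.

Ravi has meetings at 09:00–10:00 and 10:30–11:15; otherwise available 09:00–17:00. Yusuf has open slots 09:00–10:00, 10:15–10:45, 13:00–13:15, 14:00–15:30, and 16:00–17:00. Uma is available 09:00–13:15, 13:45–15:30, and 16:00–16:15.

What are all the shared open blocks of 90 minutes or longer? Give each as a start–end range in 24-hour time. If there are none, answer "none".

14:00–15:30

Ravi free within 09:00–17:00: 10:00–10:30, 11:15–17:00.
Ravi ∩ Yusuf: 10:15–10:30, 13:00–13:15, 14:00–15:30, 16:00–17:00.
Ravi ∩ Yusuf ∩ Uma: 10:15–10:30, 13:00–13:15, 14:00–15:30, 16:00–16:15.
Windows ≥ 90 min: 14:00–15:30.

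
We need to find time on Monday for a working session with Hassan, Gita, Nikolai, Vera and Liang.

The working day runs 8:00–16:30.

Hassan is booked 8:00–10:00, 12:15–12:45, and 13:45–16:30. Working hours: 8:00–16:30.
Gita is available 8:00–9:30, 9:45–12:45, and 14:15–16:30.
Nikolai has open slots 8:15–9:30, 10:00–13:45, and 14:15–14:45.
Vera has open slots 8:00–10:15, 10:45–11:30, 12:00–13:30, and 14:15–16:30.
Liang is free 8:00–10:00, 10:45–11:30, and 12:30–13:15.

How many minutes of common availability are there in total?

Hassan free within 08:00–16:30: 10:00–12:15, 12:45–13:45.
Hassan ∩ Gita: 10:00–12:15.
Hassan ∩ Gita ∩ Nikolai: 10:00–12:15.
Hassan ∩ Gita ∩ Nikolai ∩ Vera: 10:00–10:15, 10:45–11:30, 12:00–12:15.
Hassan ∩ Gita ∩ Nikolai ∩ Vera ∩ Liang: 10:45–11:30.
Total common minutes: 45.

45 minutes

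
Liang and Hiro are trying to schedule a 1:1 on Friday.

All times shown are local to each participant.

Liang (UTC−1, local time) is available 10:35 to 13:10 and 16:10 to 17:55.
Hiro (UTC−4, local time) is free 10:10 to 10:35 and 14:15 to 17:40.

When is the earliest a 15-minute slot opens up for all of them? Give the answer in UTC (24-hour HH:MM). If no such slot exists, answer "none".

18:15

Liang → UTC: 11:35–14:10, 17:10–18:55.
Hiro → UTC: 14:10–14:35, 18:15–21:40.
Liang ∩ Hiro: 18:15–18:55.
Windows ≥ 15 min: 18:15–18:55.
Earliest such window starts at 18:15.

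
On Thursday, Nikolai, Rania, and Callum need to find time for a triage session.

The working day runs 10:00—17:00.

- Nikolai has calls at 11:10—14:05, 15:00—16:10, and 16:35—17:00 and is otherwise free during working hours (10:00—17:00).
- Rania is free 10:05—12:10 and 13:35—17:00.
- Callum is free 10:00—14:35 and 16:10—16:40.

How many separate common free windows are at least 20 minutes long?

Nikolai free within 10:00–17:00: 10:00–11:10, 14:05–15:00, 16:10–16:35.
Nikolai ∩ Rania: 10:05–11:10, 14:05–15:00, 16:10–16:35.
Nikolai ∩ Rania ∩ Callum: 10:05–11:10, 14:05–14:35, 16:10–16:35.
Windows ≥ 20 min: 10:05–11:10, 14:05–14:35, 16:10–16:35.
That's 3 windows.

3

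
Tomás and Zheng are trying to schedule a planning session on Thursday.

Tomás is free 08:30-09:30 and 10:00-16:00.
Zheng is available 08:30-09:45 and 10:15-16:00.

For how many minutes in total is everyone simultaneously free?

Tomás ∩ Zheng: 08:30–09:30, 10:15–16:00.
Total common minutes: 60 + 345 = 405.

405 minutes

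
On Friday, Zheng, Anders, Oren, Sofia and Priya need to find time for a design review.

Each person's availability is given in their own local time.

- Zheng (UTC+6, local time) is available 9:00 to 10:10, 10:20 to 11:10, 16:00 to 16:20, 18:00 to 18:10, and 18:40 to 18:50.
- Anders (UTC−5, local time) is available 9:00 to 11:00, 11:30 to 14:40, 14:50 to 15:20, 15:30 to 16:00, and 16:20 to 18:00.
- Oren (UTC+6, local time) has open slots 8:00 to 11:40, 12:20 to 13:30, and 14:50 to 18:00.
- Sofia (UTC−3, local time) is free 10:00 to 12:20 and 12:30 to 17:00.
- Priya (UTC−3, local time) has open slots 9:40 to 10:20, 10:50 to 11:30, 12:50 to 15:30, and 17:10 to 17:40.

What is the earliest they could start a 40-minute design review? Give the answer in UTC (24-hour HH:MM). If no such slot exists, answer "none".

none

Zheng → UTC: 03:00–04:10, 04:20–05:10, 10:00–10:20, 12:00–12:10, 12:40–12:50.
Anders → UTC: 14:00–16:00, 16:30–19:40, 19:50–20:20, 20:30–21:00, 21:20–23:00.
Oren → UTC: 02:00–05:40, 06:20–07:30, 08:50–12:00.
Sofia → UTC: 13:00–15:20, 15:30–20:00.
Priya → UTC: 12:40–13:20, 13:50–14:30, 15:50–18:30, 20:10–20:40.
Zheng ∩ Anders: (none).
Zheng ∩ Anders ∩ Oren: (none).
Zheng ∩ Anders ∩ Oren ∩ Sofia: (none).
Zheng ∩ Anders ∩ Oren ∩ Sofia ∩ Priya: (none).
Windows ≥ 40 min: (none).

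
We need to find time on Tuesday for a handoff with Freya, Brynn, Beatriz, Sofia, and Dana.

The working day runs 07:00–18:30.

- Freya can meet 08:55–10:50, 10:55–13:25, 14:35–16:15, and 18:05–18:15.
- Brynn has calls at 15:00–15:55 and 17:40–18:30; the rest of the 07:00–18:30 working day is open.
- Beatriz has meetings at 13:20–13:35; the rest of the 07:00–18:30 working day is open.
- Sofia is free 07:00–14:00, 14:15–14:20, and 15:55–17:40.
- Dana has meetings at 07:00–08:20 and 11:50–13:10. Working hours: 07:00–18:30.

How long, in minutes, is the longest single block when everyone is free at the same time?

115 minutes

Brynn free within 07:00–18:30: 07:00–15:00, 15:55–17:40.
Beatriz free within 07:00–18:30: 07:00–13:20, 13:35–18:30.
Dana free within 07:00–18:30: 08:20–11:50, 13:10–18:30.
Freya ∩ Brynn: 08:55–10:50, 10:55–13:25, 14:35–15:00, 15:55–16:15.
Freya ∩ Brynn ∩ Beatriz: 08:55–10:50, 10:55–13:20, 14:35–15:00, 15:55–16:15.
Freya ∩ Brynn ∩ Beatriz ∩ Sofia: 08:55–10:50, 10:55–13:20, 15:55–16:15.
Freya ∩ Brynn ∩ Beatriz ∩ Sofia ∩ Dana: 08:55–10:50, 10:55–11:50, 13:10–13:20, 15:55–16:15.
Common window lengths: 115, 55, 10, 20 min; longest is 115.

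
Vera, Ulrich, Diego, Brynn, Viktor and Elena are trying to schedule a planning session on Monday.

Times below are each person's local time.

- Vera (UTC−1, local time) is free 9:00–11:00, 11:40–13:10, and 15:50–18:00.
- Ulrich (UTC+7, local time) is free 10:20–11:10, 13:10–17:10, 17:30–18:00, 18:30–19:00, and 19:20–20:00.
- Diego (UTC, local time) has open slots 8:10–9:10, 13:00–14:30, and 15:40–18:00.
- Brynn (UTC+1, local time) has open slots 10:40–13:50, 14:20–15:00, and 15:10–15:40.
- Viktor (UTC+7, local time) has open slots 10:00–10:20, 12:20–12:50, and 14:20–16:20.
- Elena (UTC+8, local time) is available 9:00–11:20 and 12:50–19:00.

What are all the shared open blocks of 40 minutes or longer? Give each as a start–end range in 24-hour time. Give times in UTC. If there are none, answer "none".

none

Vera → UTC: 10:00–12:00, 12:40–14:10, 16:50–19:00.
Ulrich → UTC: 03:20–04:10, 06:10–10:10, 10:30–11:00, 11:30–12:00, 12:20–13:00.
Diego → UTC: 08:10–09:10, 13:00–14:30, 15:40–18:00.
Brynn → UTC: 09:40–12:50, 13:20–14:00, 14:10–14:40.
Viktor → UTC: 03:00–03:20, 05:20–05:50, 07:20–09:20.
Elena → UTC: 01:00–03:20, 04:50–11:00.
Vera ∩ Ulrich: 10:00–10:10, 10:30–11:00, 11:30–12:00, 12:40–13:00.
Vera ∩ Ulrich ∩ Diego: (none).
Vera ∩ Ulrich ∩ Diego ∩ Brynn: (none).
Vera ∩ Ulrich ∩ Diego ∩ Brynn ∩ Viktor: (none).
Vera ∩ Ulrich ∩ Diego ∩ Brynn ∩ Viktor ∩ Elena: (none).
Windows ≥ 40 min: (none).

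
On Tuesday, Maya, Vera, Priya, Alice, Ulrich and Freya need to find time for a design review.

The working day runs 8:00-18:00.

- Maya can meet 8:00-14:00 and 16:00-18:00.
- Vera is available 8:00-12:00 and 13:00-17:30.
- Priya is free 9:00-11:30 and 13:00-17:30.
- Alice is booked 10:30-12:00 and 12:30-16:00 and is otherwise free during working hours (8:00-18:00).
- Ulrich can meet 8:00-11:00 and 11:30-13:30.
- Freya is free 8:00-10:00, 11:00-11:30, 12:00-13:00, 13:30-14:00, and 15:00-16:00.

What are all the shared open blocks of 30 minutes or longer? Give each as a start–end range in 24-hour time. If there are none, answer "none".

09:00–10:00

Alice free within 08:00–18:00: 08:00–10:30, 12:00–12:30, 16:00–18:00.
Maya ∩ Vera: 08:00–12:00, 13:00–14:00, 16:00–17:30.
Maya ∩ Vera ∩ Priya: 09:00–11:30, 13:00–14:00, 16:00–17:30.
Maya ∩ Vera ∩ Priya ∩ Alice: 09:00–10:30, 16:00–17:30.
Maya ∩ Vera ∩ Priya ∩ Alice ∩ Ulrich: 09:00–10:30.
Maya ∩ Vera ∩ Priya ∩ Alice ∩ Ulrich ∩ Freya: 09:00–10:00.
Windows ≥ 30 min: 09:00–10:00.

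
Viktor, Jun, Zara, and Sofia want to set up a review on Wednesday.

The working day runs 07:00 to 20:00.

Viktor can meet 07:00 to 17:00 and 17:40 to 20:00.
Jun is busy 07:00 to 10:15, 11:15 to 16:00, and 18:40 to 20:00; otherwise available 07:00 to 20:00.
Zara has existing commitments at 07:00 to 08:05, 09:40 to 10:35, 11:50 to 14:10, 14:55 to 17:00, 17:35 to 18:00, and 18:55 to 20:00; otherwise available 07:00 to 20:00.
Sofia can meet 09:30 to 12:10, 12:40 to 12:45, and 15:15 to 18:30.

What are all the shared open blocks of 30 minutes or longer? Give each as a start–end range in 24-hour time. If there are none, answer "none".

Jun free within 07:00–20:00: 10:15–11:15, 16:00–18:40.
Zara free within 07:00–20:00: 08:05–09:40, 10:35–11:50, 14:10–14:55, 17:00–17:35, 18:00–18:55.
Viktor ∩ Jun: 10:15–11:15, 16:00–17:00, 17:40–18:40.
Viktor ∩ Jun ∩ Zara: 10:35–11:15, 18:00–18:40.
Viktor ∩ Jun ∩ Zara ∩ Sofia: 10:35–11:15, 18:00–18:30.
Windows ≥ 30 min: 10:35–11:15, 18:00–18:30.

10:35–11:15, 18:00–18:30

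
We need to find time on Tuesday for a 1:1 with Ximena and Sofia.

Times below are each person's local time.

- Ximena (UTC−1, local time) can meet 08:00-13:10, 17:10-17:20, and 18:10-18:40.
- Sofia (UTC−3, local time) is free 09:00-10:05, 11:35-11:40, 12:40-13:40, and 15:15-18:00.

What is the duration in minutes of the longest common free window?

65 minutes

Ximena → UTC: 09:00–14:10, 18:10–18:20, 19:10–19:40.
Sofia → UTC: 12:00–13:05, 14:35–14:40, 15:40–16:40, 18:15–21:00.
Ximena ∩ Sofia: 12:00–13:05, 18:15–18:20, 19:10–19:40.
Common window lengths: 65, 5, 30 min; longest is 65.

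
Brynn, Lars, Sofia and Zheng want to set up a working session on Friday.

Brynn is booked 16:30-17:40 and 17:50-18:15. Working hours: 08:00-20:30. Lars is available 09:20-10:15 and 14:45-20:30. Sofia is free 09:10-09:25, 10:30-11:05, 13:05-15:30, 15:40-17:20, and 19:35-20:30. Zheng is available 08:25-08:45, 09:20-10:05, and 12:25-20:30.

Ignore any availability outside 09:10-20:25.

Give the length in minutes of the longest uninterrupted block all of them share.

50 minutes

Brynn free within 08:00–20:30: 08:00–16:30, 17:40–17:50, 18:15–20:30.
Brynn ∩ Lars: 09:20–10:15, 14:45–16:30, 17:40–17:50, 18:15–20:30.
Brynn ∩ Lars ∩ Sofia: 09:20–09:25, 14:45–15:30, 15:40–16:30, 19:35–20:30.
Brynn ∩ Lars ∩ Sofia ∩ Zheng: 09:20–09:25, 14:45–15:30, 15:40–16:30, 19:35–20:30.
Restricted to 09:10–20:25: 09:20–09:25, 14:45–15:30, 15:40–16:30, 19:35–20:25.
Common window lengths: 5, 45, 50, 50 min; longest is 50.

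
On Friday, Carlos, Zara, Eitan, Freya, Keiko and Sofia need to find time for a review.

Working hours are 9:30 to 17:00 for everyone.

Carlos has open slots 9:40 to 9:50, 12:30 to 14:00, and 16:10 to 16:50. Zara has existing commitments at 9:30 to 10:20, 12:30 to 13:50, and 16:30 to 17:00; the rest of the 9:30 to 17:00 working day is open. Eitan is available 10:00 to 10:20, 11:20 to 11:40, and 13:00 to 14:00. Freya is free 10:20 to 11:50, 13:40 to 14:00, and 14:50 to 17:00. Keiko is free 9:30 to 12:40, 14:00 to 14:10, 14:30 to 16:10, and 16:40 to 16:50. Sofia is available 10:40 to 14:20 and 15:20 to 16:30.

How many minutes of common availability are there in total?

0 minutes

Zara free within 09:30–17:00: 10:20–12:30, 13:50–16:30.
Carlos ∩ Zara: 13:50–14:00, 16:10–16:30.
Carlos ∩ Zara ∩ Eitan: 13:50–14:00.
Carlos ∩ Zara ∩ Eitan ∩ Freya: 13:50–14:00.
Carlos ∩ Zara ∩ Eitan ∩ Freya ∩ Keiko: (none).
Carlos ∩ Zara ∩ Eitan ∩ Freya ∩ Keiko ∩ Sofia: (none).
Total common minutes: 0.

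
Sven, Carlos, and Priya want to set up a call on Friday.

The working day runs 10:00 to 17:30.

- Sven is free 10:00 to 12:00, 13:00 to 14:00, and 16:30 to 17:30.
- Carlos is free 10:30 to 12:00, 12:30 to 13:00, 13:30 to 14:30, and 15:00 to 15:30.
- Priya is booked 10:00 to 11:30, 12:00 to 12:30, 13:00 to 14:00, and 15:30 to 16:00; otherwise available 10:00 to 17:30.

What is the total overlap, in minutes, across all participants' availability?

30 minutes

Priya free within 10:00–17:30: 11:30–12:00, 12:30–13:00, 14:00–15:30, 16:00–17:30.
Sven ∩ Carlos: 10:30–12:00, 13:30–14:00.
Sven ∩ Carlos ∩ Priya: 11:30–12:00.
Total common minutes: 30.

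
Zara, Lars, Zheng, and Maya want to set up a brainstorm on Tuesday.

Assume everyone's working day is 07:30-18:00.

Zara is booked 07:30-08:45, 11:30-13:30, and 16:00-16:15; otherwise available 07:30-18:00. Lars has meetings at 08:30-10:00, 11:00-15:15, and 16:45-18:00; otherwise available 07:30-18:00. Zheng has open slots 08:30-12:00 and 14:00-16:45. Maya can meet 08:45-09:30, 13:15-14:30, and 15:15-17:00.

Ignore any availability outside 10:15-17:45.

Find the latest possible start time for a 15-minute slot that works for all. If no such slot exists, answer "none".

Zara free within 07:30–18:00: 08:45–11:30, 13:30–16:00, 16:15–18:00.
Lars free within 07:30–18:00: 07:30–08:30, 10:00–11:00, 15:15–16:45.
Zara ∩ Lars: 10:00–11:00, 15:15–16:00, 16:15–16:45.
Zara ∩ Lars ∩ Zheng: 10:00–11:00, 15:15–16:00, 16:15–16:45.
Zara ∩ Lars ∩ Zheng ∩ Maya: 15:15–16:00, 16:15–16:45.
Restricted to 10:15–17:45: 15:15–16:00, 16:15–16:45.
Windows ≥ 15 min: 15:15–16:00, 16:15–16:45.
Latest start in the last window 16:15–16:45 is 16:45 − 15 min = 16:30.

16:30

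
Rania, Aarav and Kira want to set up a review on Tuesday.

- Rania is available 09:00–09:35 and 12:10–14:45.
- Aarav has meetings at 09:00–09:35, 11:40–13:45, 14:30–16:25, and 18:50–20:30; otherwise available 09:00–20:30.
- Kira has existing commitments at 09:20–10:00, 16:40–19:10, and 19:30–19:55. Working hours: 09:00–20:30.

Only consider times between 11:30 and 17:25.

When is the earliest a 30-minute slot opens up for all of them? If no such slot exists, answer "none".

13:45

Aarav free within 09:00–20:30: 09:35–11:40, 13:45–14:30, 16:25–18:50.
Kira free within 09:00–20:30: 09:00–09:20, 10:00–16:40, 19:10–19:30, 19:55–20:30.
Rania ∩ Aarav: 13:45–14:30.
Rania ∩ Aarav ∩ Kira: 13:45–14:30.
Restricted to 11:30–17:25: 13:45–14:30.
Windows ≥ 30 min: 13:45–14:30.
Earliest such window starts at 13:45.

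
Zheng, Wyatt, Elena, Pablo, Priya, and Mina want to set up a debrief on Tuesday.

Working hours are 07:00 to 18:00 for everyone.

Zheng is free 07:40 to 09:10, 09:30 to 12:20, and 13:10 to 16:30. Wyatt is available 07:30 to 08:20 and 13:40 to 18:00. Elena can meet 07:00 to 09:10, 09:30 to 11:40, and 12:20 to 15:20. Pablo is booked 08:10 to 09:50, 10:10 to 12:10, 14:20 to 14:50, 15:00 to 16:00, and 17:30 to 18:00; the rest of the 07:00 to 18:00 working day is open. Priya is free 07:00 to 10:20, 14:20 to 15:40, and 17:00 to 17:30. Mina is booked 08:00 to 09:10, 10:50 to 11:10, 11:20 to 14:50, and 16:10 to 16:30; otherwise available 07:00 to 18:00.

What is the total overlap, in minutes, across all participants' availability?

Pablo free within 07:00–18:00: 07:00–08:10, 09:50–10:10, 12:10–14:20, 14:50–15:00, 16:00–17:30.
Mina free within 07:00–18:00: 07:00–08:00, 09:10–10:50, 11:10–11:20, 14:50–16:10, 16:30–18:00.
Zheng ∩ Wyatt: 07:40–08:20, 13:40–16:30.
Zheng ∩ Wyatt ∩ Elena: 07:40–08:20, 13:40–15:20.
Zheng ∩ Wyatt ∩ Elena ∩ Pablo: 07:40–08:10, 13:40–14:20, 14:50–15:00.
Zheng ∩ Wyatt ∩ Elena ∩ Pablo ∩ Priya: 07:40–08:10, 14:50–15:00.
Zheng ∩ Wyatt ∩ Elena ∩ Pablo ∩ Priya ∩ Mina: 07:40–08:00, 14:50–15:00.
Total common minutes: 20 + 10 = 30.

30 minutes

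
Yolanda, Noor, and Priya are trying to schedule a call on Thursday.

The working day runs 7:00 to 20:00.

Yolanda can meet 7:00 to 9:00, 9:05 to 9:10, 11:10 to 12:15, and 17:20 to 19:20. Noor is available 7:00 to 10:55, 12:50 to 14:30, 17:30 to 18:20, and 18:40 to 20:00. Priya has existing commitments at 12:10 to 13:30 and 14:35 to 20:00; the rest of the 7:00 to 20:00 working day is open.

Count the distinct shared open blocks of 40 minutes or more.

Priya free within 07:00–20:00: 07:00–12:10, 13:30–14:35.
Yolanda ∩ Noor: 07:00–09:00, 09:05–09:10, 17:30–18:20, 18:40–19:20.
Yolanda ∩ Noor ∩ Priya: 07:00–09:00, 09:05–09:10.
Windows ≥ 40 min: 07:00–09:00.
That's 1 window.

1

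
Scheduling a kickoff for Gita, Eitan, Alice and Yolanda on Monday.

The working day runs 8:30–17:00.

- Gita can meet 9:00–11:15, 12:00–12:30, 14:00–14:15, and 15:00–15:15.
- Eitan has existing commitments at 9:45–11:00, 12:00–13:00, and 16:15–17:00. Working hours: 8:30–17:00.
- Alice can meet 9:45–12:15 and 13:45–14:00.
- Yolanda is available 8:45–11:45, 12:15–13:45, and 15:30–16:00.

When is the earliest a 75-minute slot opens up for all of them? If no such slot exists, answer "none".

Eitan free within 08:30–17:00: 08:30–09:45, 11:00–12:00, 13:00–16:15.
Gita ∩ Eitan: 09:00–09:45, 11:00–11:15, 14:00–14:15, 15:00–15:15.
Gita ∩ Eitan ∩ Alice: 11:00–11:15.
Gita ∩ Eitan ∩ Alice ∩ Yolanda: 11:00–11:15.
Windows ≥ 75 min: (none).

none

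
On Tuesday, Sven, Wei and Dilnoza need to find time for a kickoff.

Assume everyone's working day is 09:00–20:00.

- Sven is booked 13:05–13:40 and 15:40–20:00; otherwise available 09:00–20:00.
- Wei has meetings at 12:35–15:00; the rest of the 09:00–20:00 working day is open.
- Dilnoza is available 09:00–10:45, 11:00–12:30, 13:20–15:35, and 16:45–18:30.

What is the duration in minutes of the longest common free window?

105 minutes

Sven free within 09:00–20:00: 09:00–13:05, 13:40–15:40.
Wei free within 09:00–20:00: 09:00–12:35, 15:00–20:00.
Sven ∩ Wei: 09:00–12:35, 15:00–15:40.
Sven ∩ Wei ∩ Dilnoza: 09:00–10:45, 11:00–12:30, 15:00–15:35.
Common window lengths: 105, 90, 35 min; longest is 105.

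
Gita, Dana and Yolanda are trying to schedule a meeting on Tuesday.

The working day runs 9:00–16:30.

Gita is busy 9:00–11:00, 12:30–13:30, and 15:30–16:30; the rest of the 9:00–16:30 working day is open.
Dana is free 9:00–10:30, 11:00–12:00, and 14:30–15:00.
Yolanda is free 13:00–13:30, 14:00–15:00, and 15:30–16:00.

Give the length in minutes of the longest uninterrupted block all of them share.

Gita free within 09:00–16:30: 11:00–12:30, 13:30–15:30.
Gita ∩ Dana: 11:00–12:00, 14:30–15:00.
Gita ∩ Dana ∩ Yolanda: 14:30–15:00.
Single common window of 30 minutes.

30 minutes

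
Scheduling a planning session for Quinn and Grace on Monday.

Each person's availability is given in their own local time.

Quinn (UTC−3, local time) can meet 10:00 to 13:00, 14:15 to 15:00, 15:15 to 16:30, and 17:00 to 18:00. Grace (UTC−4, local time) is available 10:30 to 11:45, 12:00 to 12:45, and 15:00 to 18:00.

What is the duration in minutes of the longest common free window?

Quinn → UTC: 13:00–16:00, 17:15–18:00, 18:15–19:30, 20:00–21:00.
Grace → UTC: 14:30–15:45, 16:00–16:45, 19:00–22:00.
Quinn ∩ Grace: 14:30–15:45, 19:00–19:30, 20:00–21:00.
Common window lengths: 75, 30, 60 min; longest is 75.

75 minutes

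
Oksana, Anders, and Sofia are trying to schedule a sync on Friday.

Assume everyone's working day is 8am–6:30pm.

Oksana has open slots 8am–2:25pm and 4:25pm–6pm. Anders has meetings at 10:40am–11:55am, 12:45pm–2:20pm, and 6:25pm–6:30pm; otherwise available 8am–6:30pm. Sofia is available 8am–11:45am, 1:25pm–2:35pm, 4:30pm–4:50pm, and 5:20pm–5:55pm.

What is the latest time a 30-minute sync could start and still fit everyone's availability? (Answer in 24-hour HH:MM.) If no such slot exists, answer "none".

Anders free within 08:00–18:30: 08:00–10:40, 11:55–12:45, 14:20–18:25.
Oksana ∩ Anders: 08:00–10:40, 11:55–12:45, 14:20–14:25, 16:25–18:00.
Oksana ∩ Anders ∩ Sofia: 08:00–10:40, 14:20–14:25, 16:30–16:50, 17:20–17:55.
Windows ≥ 30 min: 08:00–10:40, 17:20–17:55.
Latest start in the last window 17:20–17:55 is 17:55 − 30 min = 17:25.

17:25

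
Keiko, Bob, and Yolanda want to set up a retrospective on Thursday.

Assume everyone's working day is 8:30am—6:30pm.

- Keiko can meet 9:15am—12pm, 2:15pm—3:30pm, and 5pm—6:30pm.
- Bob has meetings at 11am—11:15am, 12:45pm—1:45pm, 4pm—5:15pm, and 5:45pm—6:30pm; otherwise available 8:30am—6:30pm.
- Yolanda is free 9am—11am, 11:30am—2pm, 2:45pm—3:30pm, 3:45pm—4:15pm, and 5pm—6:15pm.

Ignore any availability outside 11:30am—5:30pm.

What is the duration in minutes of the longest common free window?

45 minutes

Bob free within 08:30–18:30: 08:30–11:00, 11:15–12:45, 13:45–16:00, 17:15–17:45.
Keiko ∩ Bob: 09:15–11:00, 11:15–12:00, 14:15–15:30, 17:15–17:45.
Keiko ∩ Bob ∩ Yolanda: 09:15–11:00, 11:30–12:00, 14:45–15:30, 17:15–17:45.
Restricted to 11:30–17:30: 11:30–12:00, 14:45–15:30, 17:15–17:30.
Common window lengths: 30, 45, 15 min; longest is 45.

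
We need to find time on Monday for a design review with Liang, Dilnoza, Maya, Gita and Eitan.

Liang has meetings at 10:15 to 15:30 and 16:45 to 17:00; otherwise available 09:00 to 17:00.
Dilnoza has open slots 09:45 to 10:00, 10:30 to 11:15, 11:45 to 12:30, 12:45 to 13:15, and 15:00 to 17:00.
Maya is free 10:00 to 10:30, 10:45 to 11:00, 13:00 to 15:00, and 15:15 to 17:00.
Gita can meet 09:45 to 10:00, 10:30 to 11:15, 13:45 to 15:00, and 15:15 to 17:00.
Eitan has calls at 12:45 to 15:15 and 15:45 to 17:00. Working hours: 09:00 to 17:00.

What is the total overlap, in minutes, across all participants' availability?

15 minutes

Liang free within 09:00–17:00: 09:00–10:15, 15:30–16:45.
Eitan free within 09:00–17:00: 09:00–12:45, 15:15–15:45.
Liang ∩ Dilnoza: 09:45–10:00, 15:30–16:45.
Liang ∩ Dilnoza ∩ Maya: 15:30–16:45.
Liang ∩ Dilnoza ∩ Maya ∩ Gita: 15:30–16:45.
Liang ∩ Dilnoza ∩ Maya ∩ Gita ∩ Eitan: 15:30–15:45.
Total common minutes: 15.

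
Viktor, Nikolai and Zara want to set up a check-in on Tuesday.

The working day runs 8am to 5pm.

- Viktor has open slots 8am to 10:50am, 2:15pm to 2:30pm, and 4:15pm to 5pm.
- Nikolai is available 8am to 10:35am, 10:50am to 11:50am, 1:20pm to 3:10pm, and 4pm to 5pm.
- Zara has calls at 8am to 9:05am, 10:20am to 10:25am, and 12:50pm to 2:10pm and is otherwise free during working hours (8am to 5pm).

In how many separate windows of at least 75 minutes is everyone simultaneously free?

Zara free within 08:00–17:00: 09:05–10:20, 10:25–12:50, 14:10–17:00.
Viktor ∩ Nikolai: 08:00–10:35, 14:15–14:30, 16:15–17:00.
Viktor ∩ Nikolai ∩ Zara: 09:05–10:20, 10:25–10:35, 14:15–14:30, 16:15–17:00.
Windows ≥ 75 min: 09:05–10:20.
That's 1 window.

1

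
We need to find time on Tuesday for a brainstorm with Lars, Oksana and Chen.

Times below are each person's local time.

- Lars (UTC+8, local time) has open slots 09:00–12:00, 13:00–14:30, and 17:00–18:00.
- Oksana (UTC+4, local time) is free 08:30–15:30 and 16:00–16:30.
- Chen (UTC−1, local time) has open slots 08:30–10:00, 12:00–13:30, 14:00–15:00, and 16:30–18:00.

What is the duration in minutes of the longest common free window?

30 minutes

Lars → UTC: 01:00–04:00, 05:00–06:30, 09:00–10:00.
Oksana → UTC: 04:30–11:30, 12:00–12:30.
Chen → UTC: 09:30–11:00, 13:00–14:30, 15:00–16:00, 17:30–19:00.
Lars ∩ Oksana: 05:00–06:30, 09:00–10:00.
Lars ∩ Oksana ∩ Chen: 09:30–10:00.
Single common window of 30 minutes.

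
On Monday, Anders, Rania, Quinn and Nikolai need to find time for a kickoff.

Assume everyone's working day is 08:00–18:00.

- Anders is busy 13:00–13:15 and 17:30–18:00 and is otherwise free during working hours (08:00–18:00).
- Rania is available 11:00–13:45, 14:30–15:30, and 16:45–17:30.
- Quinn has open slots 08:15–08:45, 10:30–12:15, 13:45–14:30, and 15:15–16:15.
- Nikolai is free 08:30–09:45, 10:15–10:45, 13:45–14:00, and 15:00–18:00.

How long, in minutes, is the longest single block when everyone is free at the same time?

Anders free within 08:00–18:00: 08:00–13:00, 13:15–17:30.
Anders ∩ Rania: 11:00–13:00, 13:15–13:45, 14:30–15:30, 16:45–17:30.
Anders ∩ Rania ∩ Quinn: 11:00–12:15, 15:15–15:30.
Anders ∩ Rania ∩ Quinn ∩ Nikolai: 15:15–15:30.
Single common window of 15 minutes.

15 minutes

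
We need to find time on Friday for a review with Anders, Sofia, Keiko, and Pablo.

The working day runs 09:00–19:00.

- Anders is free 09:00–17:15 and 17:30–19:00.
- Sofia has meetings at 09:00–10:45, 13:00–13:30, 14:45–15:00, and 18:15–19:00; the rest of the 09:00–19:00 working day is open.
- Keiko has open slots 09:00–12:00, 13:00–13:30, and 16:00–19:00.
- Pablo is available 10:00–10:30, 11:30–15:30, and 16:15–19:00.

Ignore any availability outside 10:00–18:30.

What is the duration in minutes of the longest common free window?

Sofia free within 09:00–19:00: 10:45–13:00, 13:30–14:45, 15:00–18:15.
Anders ∩ Sofia: 10:45–13:00, 13:30–14:45, 15:00–17:15, 17:30–18:15.
Anders ∩ Sofia ∩ Keiko: 10:45–12:00, 16:00–17:15, 17:30–18:15.
Anders ∩ Sofia ∩ Keiko ∩ Pablo: 11:30–12:00, 16:15–17:15, 17:30–18:15.
Restricted to 10:00–18:30: 11:30–12:00, 16:15–17:15, 17:30–18:15.
Common window lengths: 30, 60, 45 min; longest is 60.

60 minutes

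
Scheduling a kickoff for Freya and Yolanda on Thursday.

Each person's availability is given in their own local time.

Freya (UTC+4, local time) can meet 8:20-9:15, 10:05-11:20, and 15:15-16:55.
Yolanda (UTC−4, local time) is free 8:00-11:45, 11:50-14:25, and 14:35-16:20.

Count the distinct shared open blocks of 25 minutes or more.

Freya → UTC: 04:20–05:15, 06:05–07:20, 11:15–12:55.
Yolanda → UTC: 12:00–15:45, 15:50–18:25, 18:35–20:20.
Freya ∩ Yolanda: 12:00–12:55.
Windows ≥ 25 min: 12:00–12:55.
That's 1 window.

1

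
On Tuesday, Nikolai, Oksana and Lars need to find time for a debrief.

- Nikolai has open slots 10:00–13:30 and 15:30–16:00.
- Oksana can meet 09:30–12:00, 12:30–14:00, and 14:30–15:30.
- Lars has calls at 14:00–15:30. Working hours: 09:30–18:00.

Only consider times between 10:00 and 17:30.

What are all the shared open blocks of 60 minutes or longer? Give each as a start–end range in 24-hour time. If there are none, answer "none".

10:00–12:00, 12:30–13:30

Lars free within 09:30–18:00: 09:30–14:00, 15:30–18:00.
Nikolai ∩ Oksana: 10:00–12:00, 12:30–13:30.
Nikolai ∩ Oksana ∩ Lars: 10:00–12:00, 12:30–13:30.
Restricted to 10:00–17:30: 10:00–12:00, 12:30–13:30.
Windows ≥ 60 min: 10:00–12:00, 12:30–13:30.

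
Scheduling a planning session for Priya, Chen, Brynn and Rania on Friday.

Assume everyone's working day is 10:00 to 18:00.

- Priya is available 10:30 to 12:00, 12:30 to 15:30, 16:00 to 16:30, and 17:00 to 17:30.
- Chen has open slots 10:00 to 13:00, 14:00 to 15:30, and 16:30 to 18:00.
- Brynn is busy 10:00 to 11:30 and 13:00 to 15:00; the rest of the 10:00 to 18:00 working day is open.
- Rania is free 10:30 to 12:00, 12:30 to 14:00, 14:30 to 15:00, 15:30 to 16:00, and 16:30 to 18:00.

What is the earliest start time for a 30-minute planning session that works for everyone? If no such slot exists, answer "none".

Brynn free within 10:00–18:00: 11:30–13:00, 15:00–18:00.
Priya ∩ Chen: 10:30–12:00, 12:30–13:00, 14:00–15:30, 17:00–17:30.
Priya ∩ Chen ∩ Brynn: 11:30–12:00, 12:30–13:00, 15:00–15:30, 17:00–17:30.
Priya ∩ Chen ∩ Brynn ∩ Rania: 11:30–12:00, 12:30–13:00, 17:00–17:30.
Windows ≥ 30 min: 11:30–12:00, 12:30–13:00, 17:00–17:30.
Earliest such window starts at 11:30.

11:30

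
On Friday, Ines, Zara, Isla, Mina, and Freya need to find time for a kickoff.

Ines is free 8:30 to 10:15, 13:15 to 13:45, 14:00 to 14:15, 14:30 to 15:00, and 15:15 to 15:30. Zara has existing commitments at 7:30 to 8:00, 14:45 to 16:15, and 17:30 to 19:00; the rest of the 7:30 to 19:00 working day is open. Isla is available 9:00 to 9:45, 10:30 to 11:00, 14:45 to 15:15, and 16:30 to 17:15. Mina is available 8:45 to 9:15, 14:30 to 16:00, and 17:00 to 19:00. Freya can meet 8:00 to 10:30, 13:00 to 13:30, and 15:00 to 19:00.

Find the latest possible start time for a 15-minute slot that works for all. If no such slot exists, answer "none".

09:00

Zara free within 07:30–19:00: 08:00–14:45, 16:15–17:30.
Ines ∩ Zara: 08:30–10:15, 13:15–13:45, 14:00–14:15, 14:30–14:45.
Ines ∩ Zara ∩ Isla: 09:00–09:45.
Ines ∩ Zara ∩ Isla ∩ Mina: 09:00–09:15.
Ines ∩ Zara ∩ Isla ∩ Mina ∩ Freya: 09:00–09:15.
Windows ≥ 15 min: 09:00–09:15.
Latest start in the last window 09:00–09:15 is 09:15 − 15 min = 09:00.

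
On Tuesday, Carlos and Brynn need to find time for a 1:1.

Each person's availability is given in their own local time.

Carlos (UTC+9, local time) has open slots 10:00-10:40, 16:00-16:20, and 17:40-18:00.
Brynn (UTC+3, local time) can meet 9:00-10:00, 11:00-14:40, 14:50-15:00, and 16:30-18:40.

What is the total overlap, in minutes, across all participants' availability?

20 minutes

Carlos → UTC: 01:00–01:40, 07:00–07:20, 08:40–09:00.
Brynn → UTC: 06:00–07:00, 08:00–11:40, 11:50–12:00, 13:30–15:40.
Carlos ∩ Brynn: 08:40–09:00.
Total common minutes: 20.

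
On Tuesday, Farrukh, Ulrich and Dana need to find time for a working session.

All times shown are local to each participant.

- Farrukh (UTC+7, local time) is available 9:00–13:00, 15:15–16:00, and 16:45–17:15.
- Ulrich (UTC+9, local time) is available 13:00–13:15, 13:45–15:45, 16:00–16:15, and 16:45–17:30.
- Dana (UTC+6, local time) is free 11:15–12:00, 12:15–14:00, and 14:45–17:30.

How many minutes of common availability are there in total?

Farrukh → UTC: 02:00–06:00, 08:15–09:00, 09:45–10:15.
Ulrich → UTC: 04:00–04:15, 04:45–06:45, 07:00–07:15, 07:45–08:30.
Dana → UTC: 05:15–06:00, 06:15–08:00, 08:45–11:30.
Farrukh ∩ Ulrich: 04:00–04:15, 04:45–06:00, 08:15–08:30.
Farrukh ∩ Ulrich ∩ Dana: 05:15–06:00.
Total common minutes: 45.

45 minutes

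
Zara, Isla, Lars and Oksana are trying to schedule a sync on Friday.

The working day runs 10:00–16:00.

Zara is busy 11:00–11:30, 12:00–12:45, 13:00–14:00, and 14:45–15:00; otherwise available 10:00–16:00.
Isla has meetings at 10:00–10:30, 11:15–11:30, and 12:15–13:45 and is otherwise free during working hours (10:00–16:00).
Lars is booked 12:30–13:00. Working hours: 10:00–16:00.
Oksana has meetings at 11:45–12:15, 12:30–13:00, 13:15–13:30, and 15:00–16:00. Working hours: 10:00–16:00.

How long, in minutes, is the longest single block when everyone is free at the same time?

45 minutes

Zara free within 10:00–16:00: 10:00–11:00, 11:30–12:00, 12:45–13:00, 14:00–14:45, 15:00–16:00.
Isla free within 10:00–16:00: 10:30–11:15, 11:30–12:15, 13:45–16:00.
Lars free within 10:00–16:00: 10:00–12:30, 13:00–16:00.
Oksana free within 10:00–16:00: 10:00–11:45, 12:15–12:30, 13:00–13:15, 13:30–15:00.
Zara ∩ Isla: 10:30–11:00, 11:30–12:00, 14:00–14:45, 15:00–16:00.
Zara ∩ Isla ∩ Lars: 10:30–11:00, 11:30–12:00, 14:00–14:45, 15:00–16:00.
Zara ∩ Isla ∩ Lars ∩ Oksana: 10:30–11:00, 11:30–11:45, 14:00–14:45.
Common window lengths: 30, 15, 45 min; longest is 45.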